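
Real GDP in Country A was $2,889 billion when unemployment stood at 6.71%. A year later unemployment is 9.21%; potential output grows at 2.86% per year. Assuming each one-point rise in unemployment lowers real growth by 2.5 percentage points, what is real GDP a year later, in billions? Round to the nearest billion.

Δu = 9.21 - 6.71 = 2.5 points.
Okun's law (growth form): g_Y = g_Y* - β × Δu = 2.86 - 2.5 × (2.50) = 2.86 - 6.25 = -3.39%.
Real GDP in the next year = 2889 × (1 - 3.39/100) = 2889 × 0.9661 ≈ 2791 billion.

$2,791 billion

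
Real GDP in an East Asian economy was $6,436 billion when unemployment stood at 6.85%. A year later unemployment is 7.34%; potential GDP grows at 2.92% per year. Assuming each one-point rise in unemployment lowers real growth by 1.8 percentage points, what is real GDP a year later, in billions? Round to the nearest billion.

$6,567 billion

Δu = 7.34 - 6.85 = 0.49 points.
Okun's law (growth form): g_Y = g_Y* - β × Δu = 2.92 - 1.8 × (0.49) = 2.92 - 0.882 = 2.038%.
Real GDP in the next year = 6436 × (1 + 2.038/100) = 6436 × 1.02038 ≈ 6567 billion.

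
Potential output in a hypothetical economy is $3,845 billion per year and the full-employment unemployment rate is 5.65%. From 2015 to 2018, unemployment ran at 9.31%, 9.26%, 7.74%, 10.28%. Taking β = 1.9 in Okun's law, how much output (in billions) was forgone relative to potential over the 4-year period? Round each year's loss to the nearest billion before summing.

Year 2015: gap = -1.9 × (9.31 - 5.65) = -6.954%, loss ≈ 3845 × 6.954/100 ≈ 267.
Year 2016: gap = -1.9 × (9.26 - 5.65) = -6.859%, loss ≈ 3845 × 6.859/100 ≈ 264.
Year 2017: gap = -1.9 × (7.74 - 5.65) = -3.971%, loss ≈ 3845 × 3.971/100 ≈ 153.
Year 2018: gap = -1.9 × (10.28 - 5.65) = -8.797%, loss ≈ 3845 × 8.797/100 ≈ 338.
Total lost output = 267 + 264 + 153 + 338 = 1022 billion.

$1,022 billion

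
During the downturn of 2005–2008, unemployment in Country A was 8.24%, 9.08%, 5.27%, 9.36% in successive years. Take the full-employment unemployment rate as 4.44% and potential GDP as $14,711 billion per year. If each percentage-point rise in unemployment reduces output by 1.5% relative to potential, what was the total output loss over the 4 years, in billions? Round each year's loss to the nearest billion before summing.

Year 2005: gap = -1.5 × (8.24 - 4.44) = -5.7%, loss ≈ 14711 × 5.7/100 ≈ 839.
Year 2006: gap = -1.5 × (9.08 - 4.44) = -6.96%, loss ≈ 14711 × 6.96/100 ≈ 1024.
Year 2007: gap = -1.5 × (5.27 - 4.44) = -1.245%, loss ≈ 14711 × 1.245/100 ≈ 183.
Year 2008: gap = -1.5 × (9.36 - 4.44) = -7.38%, loss ≈ 14711 × 7.38/100 ≈ 1086.
Total lost output = 839 + 1024 + 183 + 1086 = 3132 billion.

$3,132 billion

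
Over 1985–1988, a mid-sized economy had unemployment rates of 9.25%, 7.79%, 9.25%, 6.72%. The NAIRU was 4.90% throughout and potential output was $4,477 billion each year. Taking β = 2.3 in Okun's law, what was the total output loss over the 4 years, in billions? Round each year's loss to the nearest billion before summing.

$1,381 billion

Year 1985: gap = -2.3 × (9.25 - 4.9) = -10.005%, loss ≈ 4477 × 10.005/100 ≈ 448.
Year 1986: gap = -2.3 × (7.79 - 4.9) = -6.647%, loss ≈ 4477 × 6.647/100 ≈ 298.
Year 1987: gap = -2.3 × (9.25 - 4.9) = -10.005%, loss ≈ 4477 × 10.005/100 ≈ 448.
Year 1988: gap = -2.3 × (6.72 - 4.9) = -4.186%, loss ≈ 4477 × 4.186/100 ≈ 187.
Total lost output = 448 + 298 + 448 + 187 = 1381 billion.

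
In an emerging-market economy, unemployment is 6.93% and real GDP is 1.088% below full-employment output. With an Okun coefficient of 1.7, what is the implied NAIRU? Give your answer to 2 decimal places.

6.29%

From Okun's law, u - u* = -(output gap)/β = -(-1.088)/1.7 = 0.64 points.
So u* = 6.93 - 0.64 = 6.29%.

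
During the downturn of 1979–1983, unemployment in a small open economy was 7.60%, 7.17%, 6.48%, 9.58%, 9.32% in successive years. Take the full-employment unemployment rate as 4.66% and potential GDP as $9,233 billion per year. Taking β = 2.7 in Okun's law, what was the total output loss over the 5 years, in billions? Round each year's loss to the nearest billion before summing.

$4,202 billion

Year 1979: gap = -2.7 × (7.6 - 4.66) = -7.938%, loss ≈ 9233 × 7.938/100 ≈ 733.
Year 1980: gap = -2.7 × (7.17 - 4.66) = -6.777%, loss ≈ 9233 × 6.777/100 ≈ 626.
Year 1981: gap = -2.7 × (6.48 - 4.66) = -4.914%, loss ≈ 9233 × 4.914/100 ≈ 454.
Year 1982: gap = -2.7 × (9.58 - 4.66) = -13.284%, loss ≈ 9233 × 13.284/100 ≈ 1227.
Year 1983: gap = -2.7 × (9.32 - 4.66) = -12.582%, loss ≈ 9233 × 12.582/100 ≈ 1162.
Total lost output = 733 + 626 + 454 + 1227 + 1162 = 4202 billion.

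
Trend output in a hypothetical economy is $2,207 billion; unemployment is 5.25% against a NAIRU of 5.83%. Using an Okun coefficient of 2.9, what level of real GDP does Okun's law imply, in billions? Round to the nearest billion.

$2,244 billion

Unemployment gap = 5.25 - 5.83 = -0.58 points, so the output gap is -2.9 × (-0.58) = 1.682%.
Actual GDP = 2207 × (1 + 1.682/100) = 2207 × 1.01682 ≈ 2244 billion.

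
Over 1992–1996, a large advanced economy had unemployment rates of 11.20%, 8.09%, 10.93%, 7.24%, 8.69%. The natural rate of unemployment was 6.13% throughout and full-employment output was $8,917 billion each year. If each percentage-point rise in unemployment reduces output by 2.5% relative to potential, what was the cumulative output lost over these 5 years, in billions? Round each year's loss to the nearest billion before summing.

Year 1992: gap = -2.5 × (11.2 - 6.13) = -12.675%, loss ≈ 8917 × 12.675/100 ≈ 1130.
Year 1993: gap = -2.5 × (8.09 - 6.13) = -4.9%, loss ≈ 8917 × 4.9/100 ≈ 437.
Year 1994: gap = -2.5 × (10.93 - 6.13) = -12%, loss ≈ 8917 × 12/100 ≈ 1070.
Year 1995: gap = -2.5 × (7.24 - 6.13) = -2.775%, loss ≈ 8917 × 2.775/100 ≈ 247.
Year 1996: gap = -2.5 × (8.69 - 6.13) = -6.4%, loss ≈ 8917 × 6.4/100 ≈ 571.
Total lost output = 1130 + 437 + 1070 + 247 + 571 = 3455 billion.

$3,455 billion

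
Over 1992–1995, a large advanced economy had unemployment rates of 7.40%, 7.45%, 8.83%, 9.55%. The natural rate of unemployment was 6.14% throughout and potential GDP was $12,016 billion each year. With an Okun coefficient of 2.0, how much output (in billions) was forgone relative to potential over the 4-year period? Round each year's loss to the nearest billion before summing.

Year 1992: gap = -2.0 × (7.4 - 6.14) = -2.52%, loss ≈ 12016 × 2.52/100 ≈ 303.
Year 1993: gap = -2.0 × (7.45 - 6.14) = -2.62%, loss ≈ 12016 × 2.62/100 ≈ 315.
Year 1994: gap = -2.0 × (8.83 - 6.14) = -5.38%, loss ≈ 12016 × 5.38/100 ≈ 646.
Year 1995: gap = -2.0 × (9.55 - 6.14) = -6.82%, loss ≈ 12016 × 6.82/100 ≈ 819.
Total lost output = 303 + 315 + 646 + 819 = 2083 billion.

$2,083 billion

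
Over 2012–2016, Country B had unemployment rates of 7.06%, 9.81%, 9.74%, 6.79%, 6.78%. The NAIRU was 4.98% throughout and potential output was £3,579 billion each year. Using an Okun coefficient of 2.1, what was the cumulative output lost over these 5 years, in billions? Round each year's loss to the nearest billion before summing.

Year 2012: gap = -2.1 × (7.06 - 4.98) = -4.368%, loss ≈ 3579 × 4.368/100 ≈ 156.
Year 2013: gap = -2.1 × (9.81 - 4.98) = -10.143%, loss ≈ 3579 × 10.143/100 ≈ 363.
Year 2014: gap = -2.1 × (9.74 - 4.98) = -9.996%, loss ≈ 3579 × 9.996/100 ≈ 358.
Year 2015: gap = -2.1 × (6.79 - 4.98) = -3.801%, loss ≈ 3579 × 3.801/100 ≈ 136.
Year 2016: gap = -2.1 × (6.78 - 4.98) = -3.78%, loss ≈ 3579 × 3.78/100 ≈ 135.
Total lost output = 156 + 363 + 358 + 136 + 135 = 1148 billion.

£1,148 billion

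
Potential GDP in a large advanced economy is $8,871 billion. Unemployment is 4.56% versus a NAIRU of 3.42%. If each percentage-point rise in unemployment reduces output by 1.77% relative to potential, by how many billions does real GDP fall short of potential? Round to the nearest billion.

Output gap = -1.77 × (4.56 - 3.42) = -1.77 × 1.14 = -2.0178%.
Actual GDP ≈ 8871 × 0.979822 ≈ 8692 billion, so the shortfall is 8871 - 8692 = 179 billion.

$179 billion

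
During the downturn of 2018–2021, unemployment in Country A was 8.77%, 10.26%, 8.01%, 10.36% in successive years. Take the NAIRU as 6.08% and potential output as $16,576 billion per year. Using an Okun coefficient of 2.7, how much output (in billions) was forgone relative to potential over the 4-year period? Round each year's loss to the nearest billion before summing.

$5,855 billion

Year 2018: gap = -2.7 × (8.77 - 6.08) = -7.263%, loss ≈ 16576 × 7.263/100 ≈ 1204.
Year 2019: gap = -2.7 × (10.26 - 6.08) = -11.286%, loss ≈ 16576 × 11.286/100 ≈ 1871.
Year 2020: gap = -2.7 × (8.01 - 6.08) = -5.211%, loss ≈ 16576 × 5.211/100 ≈ 864.
Year 2021: gap = -2.7 × (10.36 - 6.08) = -11.556%, loss ≈ 16576 × 11.556/100 ≈ 1916.
Total lost output = 1204 + 1871 + 864 + 1916 = 5855 billion.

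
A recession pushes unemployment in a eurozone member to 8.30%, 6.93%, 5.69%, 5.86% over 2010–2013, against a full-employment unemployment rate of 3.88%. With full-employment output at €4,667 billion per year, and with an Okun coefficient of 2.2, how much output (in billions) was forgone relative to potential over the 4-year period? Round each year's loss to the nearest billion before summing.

€1,156 billion

Year 2010: gap = -2.2 × (8.3 - 3.88) = -9.724%, loss ≈ 4667 × 9.724/100 ≈ 454.
Year 2011: gap = -2.2 × (6.93 - 3.88) = -6.71%, loss ≈ 4667 × 6.71/100 ≈ 313.
Year 2012: gap = -2.2 × (5.69 - 3.88) = -3.982%, loss ≈ 4667 × 3.982/100 ≈ 186.
Year 2013: gap = -2.2 × (5.86 - 3.88) = -4.356%, loss ≈ 4667 × 4.356/100 ≈ 203.
Total lost output = 454 + 313 + 186 + 203 = 1156 billion.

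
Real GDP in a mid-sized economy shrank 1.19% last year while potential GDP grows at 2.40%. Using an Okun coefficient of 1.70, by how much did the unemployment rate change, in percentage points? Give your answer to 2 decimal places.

Growth-rate Okun's law: g_Y = g_Y* - β × Δu, so Δu = (g_Y* - g_Y)/β.
Δu = (2.4 + 1.19)/1.70 = 3.59/1.70 = 2.11 percentage points.

2.11 percentage points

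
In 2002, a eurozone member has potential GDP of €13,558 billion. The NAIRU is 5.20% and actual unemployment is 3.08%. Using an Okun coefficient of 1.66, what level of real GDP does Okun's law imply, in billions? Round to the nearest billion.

€14,035 billion

Unemployment gap = 3.08 - 5.2 = -2.12 points, so the output gap is -1.66 × (-2.12) = 3.5192%.
Actual GDP = 13558 × (1 + 3.5192/100) = 13558 × 1.035192 ≈ 14035 billion.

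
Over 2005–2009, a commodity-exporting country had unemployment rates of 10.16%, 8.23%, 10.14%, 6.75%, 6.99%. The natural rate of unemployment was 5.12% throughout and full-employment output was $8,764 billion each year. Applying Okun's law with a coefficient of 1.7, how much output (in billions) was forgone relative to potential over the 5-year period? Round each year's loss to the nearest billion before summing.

$2,484 billion

Year 2005: gap = -1.7 × (10.16 - 5.12) = -8.568%, loss ≈ 8764 × 8.568/100 ≈ 751.
Year 2006: gap = -1.7 × (8.23 - 5.12) = -5.287%, loss ≈ 8764 × 5.287/100 ≈ 463.
Year 2007: gap = -1.7 × (10.14 - 5.12) = -8.534%, loss ≈ 8764 × 8.534/100 ≈ 748.
Year 2008: gap = -1.7 × (6.75 - 5.12) = -2.771%, loss ≈ 8764 × 2.771/100 ≈ 243.
Year 2009: gap = -1.7 × (6.99 - 5.12) = -3.179%, loss ≈ 8764 × 3.179/100 ≈ 279.
Total lost output = 751 + 463 + 748 + 243 + 279 = 2484 billion.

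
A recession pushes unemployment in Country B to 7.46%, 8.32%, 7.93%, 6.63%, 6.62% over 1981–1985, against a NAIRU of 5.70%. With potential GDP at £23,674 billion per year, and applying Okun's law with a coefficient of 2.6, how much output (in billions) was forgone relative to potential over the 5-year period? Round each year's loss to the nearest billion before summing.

£5,207 billion

Year 1981: gap = -2.6 × (7.46 - 5.7) = -4.576%, loss ≈ 23674 × 4.576/100 ≈ 1083.
Year 1982: gap = -2.6 × (8.32 - 5.7) = -6.812%, loss ≈ 23674 × 6.812/100 ≈ 1613.
Year 1983: gap = -2.6 × (7.93 - 5.7) = -5.798%, loss ≈ 23674 × 5.798/100 ≈ 1373.
Year 1984: gap = -2.6 × (6.63 - 5.7) = -2.418%, loss ≈ 23674 × 2.418/100 ≈ 572.
Year 1985: gap = -2.6 × (6.62 - 5.7) = -2.392%, loss ≈ 23674 × 2.392/100 ≈ 566.
Total lost output = 1083 + 1613 + 1373 + 572 + 566 = 5207 billion.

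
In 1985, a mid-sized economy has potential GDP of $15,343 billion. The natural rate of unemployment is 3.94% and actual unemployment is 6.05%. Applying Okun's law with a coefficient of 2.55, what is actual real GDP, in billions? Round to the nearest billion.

$14,517 billion

Unemployment gap = 6.05 - 3.94 = 2.11 points, so the output gap is -2.55 × 2.11 = -5.3805%.
Actual GDP = 15343 × (1 - 5.3805/100) = 15343 × 0.946195 ≈ 14517 billion.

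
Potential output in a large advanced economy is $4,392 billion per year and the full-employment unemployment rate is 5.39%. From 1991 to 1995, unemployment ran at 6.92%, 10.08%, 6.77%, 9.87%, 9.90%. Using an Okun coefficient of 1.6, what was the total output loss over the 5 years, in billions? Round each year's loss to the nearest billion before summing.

$1,167 billion

Year 1991: gap = -1.6 × (6.92 - 5.39) = -2.448%, loss ≈ 4392 × 2.448/100 ≈ 108.
Year 1992: gap = -1.6 × (10.08 - 5.39) = -7.504%, loss ≈ 4392 × 7.504/100 ≈ 330.
Year 1993: gap = -1.6 × (6.77 - 5.39) = -2.208%, loss ≈ 4392 × 2.208/100 ≈ 97.
Year 1994: gap = -1.6 × (9.87 - 5.39) = -7.168%, loss ≈ 4392 × 7.168/100 ≈ 315.
Year 1995: gap = -1.6 × (9.9 - 5.39) = -7.216%, loss ≈ 4392 × 7.216/100 ≈ 317.
Total lost output = 108 + 330 + 97 + 315 + 317 = 1167 billion.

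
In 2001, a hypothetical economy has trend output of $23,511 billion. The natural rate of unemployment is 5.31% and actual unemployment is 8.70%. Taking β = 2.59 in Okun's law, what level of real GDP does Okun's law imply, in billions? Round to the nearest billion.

Unemployment gap = 8.7 - 5.31 = 3.39 points, so the output gap is -2.59 × 3.39 = -8.7801%.
Actual GDP = 23511 × (1 - 8.7801/100) = 23511 × 0.912199 ≈ 21447 billion.

$21,447 billion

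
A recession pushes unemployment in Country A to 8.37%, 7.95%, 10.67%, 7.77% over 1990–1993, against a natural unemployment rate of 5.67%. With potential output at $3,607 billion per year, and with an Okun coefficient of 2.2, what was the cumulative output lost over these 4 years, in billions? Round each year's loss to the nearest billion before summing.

Year 1990: gap = -2.2 × (8.37 - 5.67) = -5.94%, loss ≈ 3607 × 5.94/100 ≈ 214.
Year 1991: gap = -2.2 × (7.95 - 5.67) = -5.016%, loss ≈ 3607 × 5.016/100 ≈ 181.
Year 1992: gap = -2.2 × (10.67 - 5.67) = -11%, loss ≈ 3607 × 11/100 ≈ 397.
Year 1993: gap = -2.2 × (7.77 - 5.67) = -4.62%, loss ≈ 3607 × 4.62/100 ≈ 167.
Total lost output = 214 + 181 + 397 + 167 = 959 billion.

$959 billion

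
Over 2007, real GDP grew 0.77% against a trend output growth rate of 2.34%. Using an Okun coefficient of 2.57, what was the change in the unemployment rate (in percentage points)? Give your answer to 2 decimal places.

Growth-rate Okun's law: g_Y = g_Y* - β × Δu, so Δu = (g_Y* - g_Y)/β.
Δu = (2.34 - 0.77)/2.57 = 1.57/2.57 = 0.61 percentage points.

0.61 percentage points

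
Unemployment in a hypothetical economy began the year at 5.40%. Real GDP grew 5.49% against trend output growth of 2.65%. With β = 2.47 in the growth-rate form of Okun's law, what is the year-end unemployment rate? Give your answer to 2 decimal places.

Growth-rate Okun's law: g_Y = g_Y* - β × Δu, so Δu = (g_Y* - g_Y)/β.
Δu = (2.65 - 5.49)/2.47 = -2.84/2.47 = -1.15 percentage points.
Year-end unemployment = 5.4 - 1.15 = 4.25%.

4.25%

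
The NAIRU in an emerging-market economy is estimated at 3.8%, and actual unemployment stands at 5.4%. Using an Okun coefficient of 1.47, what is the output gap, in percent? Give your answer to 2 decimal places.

The unemployment gap is 5.4 - 3.8 = 1.6 percentage points.
Okun's law gives an output gap of -1.47 × 1.6 = -2.352%, i.e. 2.35% below potential.

-2.35%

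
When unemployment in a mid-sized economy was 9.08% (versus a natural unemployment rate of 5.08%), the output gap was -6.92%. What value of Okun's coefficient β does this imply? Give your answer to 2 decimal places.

Okun's law: output gap = -β × (u - u*).
-6.92 = -β × (9.08 - 5.08) = -β × 4, so β = 6.92/4 = 1.73.

β ≈ 1.73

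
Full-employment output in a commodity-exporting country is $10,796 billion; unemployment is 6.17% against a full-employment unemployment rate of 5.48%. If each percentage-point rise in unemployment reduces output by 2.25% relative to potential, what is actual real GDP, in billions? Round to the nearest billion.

Unemployment gap = 6.17 - 5.48 = 0.69 points, so the output gap is -2.25 × 0.69 = -1.5525%.
Actual GDP = 10796 × (1 - 1.5525/100) = 10796 × 0.984475 ≈ 10628 billion.

$10,628 billion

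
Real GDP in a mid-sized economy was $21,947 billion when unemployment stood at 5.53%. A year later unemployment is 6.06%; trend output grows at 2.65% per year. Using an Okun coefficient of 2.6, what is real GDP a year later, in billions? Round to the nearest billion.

$22,226 billion

Δu = 6.06 - 5.53 = 0.53 points.
Okun's law (growth form): g_Y = g_Y* - β × Δu = 2.65 - 2.6 × (0.53) = 2.65 - 1.378 = 1.272%.
Real GDP in the next year = 21947 × (1 + 1.272/100) = 21947 × 1.01272 ≈ 22226 billion.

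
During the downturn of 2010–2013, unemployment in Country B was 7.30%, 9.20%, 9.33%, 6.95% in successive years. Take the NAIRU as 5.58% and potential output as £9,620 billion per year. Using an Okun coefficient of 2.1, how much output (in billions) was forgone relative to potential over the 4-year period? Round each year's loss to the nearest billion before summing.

£2,113 billion

Year 2010: gap = -2.1 × (7.3 - 5.58) = -3.612%, loss ≈ 9620 × 3.612/100 ≈ 347.
Year 2011: gap = -2.1 × (9.2 - 5.58) = -7.602%, loss ≈ 9620 × 7.602/100 ≈ 731.
Year 2012: gap = -2.1 × (9.33 - 5.58) = -7.875%, loss ≈ 9620 × 7.875/100 ≈ 758.
Year 2013: gap = -2.1 × (6.95 - 5.58) = -2.877%, loss ≈ 9620 × 2.877/100 ≈ 277.
Total lost output = 347 + 731 + 758 + 277 = 2113 billion.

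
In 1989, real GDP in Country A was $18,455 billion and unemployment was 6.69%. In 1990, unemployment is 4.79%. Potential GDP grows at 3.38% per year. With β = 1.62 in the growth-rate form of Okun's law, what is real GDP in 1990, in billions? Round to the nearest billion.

Δu = 4.79 - 6.69 = -1.9 points.
Okun's law (growth form): g_Y = g_Y* - β × Δu = 3.38 - 1.62 × (-1.90) = 3.38 + 3.078 = 6.458%.
Real GDP in the next year = 18455 × (1 + 6.458/100) = 18455 × 1.06458 ≈ 19647 billion.

$19,647 billion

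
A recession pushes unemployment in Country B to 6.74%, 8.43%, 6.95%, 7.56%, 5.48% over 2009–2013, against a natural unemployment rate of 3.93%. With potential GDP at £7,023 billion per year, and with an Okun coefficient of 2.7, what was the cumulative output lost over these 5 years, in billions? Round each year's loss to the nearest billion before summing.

Year 2009: gap = -2.7 × (6.74 - 3.93) = -7.587%, loss ≈ 7023 × 7.587/100 ≈ 533.
Year 2010: gap = -2.7 × (8.43 - 3.93) = -12.15%, loss ≈ 7023 × 12.15/100 ≈ 853.
Year 2011: gap = -2.7 × (6.95 - 3.93) = -8.154%, loss ≈ 7023 × 8.154/100 ≈ 573.
Year 2012: gap = -2.7 × (7.56 - 3.93) = -9.801%, loss ≈ 7023 × 9.801/100 ≈ 688.
Year 2013: gap = -2.7 × (5.48 - 3.93) = -4.185%, loss ≈ 7023 × 4.185/100 ≈ 294.
Total lost output = 533 + 853 + 573 + 688 + 294 = 2941 billion.

£2,941 billion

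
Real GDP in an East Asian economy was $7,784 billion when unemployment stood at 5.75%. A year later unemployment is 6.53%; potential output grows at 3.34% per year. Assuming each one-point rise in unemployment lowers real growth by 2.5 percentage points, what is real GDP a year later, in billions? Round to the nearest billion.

$7,892 billion

Δu = 6.53 - 5.75 = 0.78 points.
Okun's law (growth form): g_Y = g_Y* - β × Δu = 3.34 - 2.5 × (0.78) = 3.34 - 1.95 = 1.39%.
Real GDP in the next year = 7784 × (1 + 1.39/100) = 7784 × 1.0139 ≈ 7892 billion.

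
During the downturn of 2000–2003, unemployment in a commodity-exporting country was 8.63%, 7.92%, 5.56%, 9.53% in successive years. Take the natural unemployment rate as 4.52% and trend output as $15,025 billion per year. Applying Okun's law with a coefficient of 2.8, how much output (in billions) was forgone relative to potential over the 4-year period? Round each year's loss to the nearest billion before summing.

Year 2000: gap = -2.8 × (8.63 - 4.52) = -11.508%, loss ≈ 15025 × 11.508/100 ≈ 1729.
Year 2001: gap = -2.8 × (7.92 - 4.52) = -9.52%, loss ≈ 15025 × 9.52/100 ≈ 1430.
Year 2002: gap = -2.8 × (5.56 - 4.52) = -2.912%, loss ≈ 15025 × 2.912/100 ≈ 438.
Year 2003: gap = -2.8 × (9.53 - 4.52) = -14.028%, loss ≈ 15025 × 14.028/100 ≈ 2108.
Total lost output = 1729 + 1430 + 438 + 2108 = 5705 billion.

$5,705 billion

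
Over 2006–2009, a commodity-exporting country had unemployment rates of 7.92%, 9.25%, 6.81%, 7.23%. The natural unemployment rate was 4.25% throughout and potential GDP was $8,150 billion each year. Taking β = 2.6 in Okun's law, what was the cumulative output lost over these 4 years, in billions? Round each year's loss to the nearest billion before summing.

$3,011 billion

Year 2006: gap = -2.6 × (7.92 - 4.25) = -9.542%, loss ≈ 8150 × 9.542/100 ≈ 778.
Year 2007: gap = -2.6 × (9.25 - 4.25) = -13%, loss ≈ 8150 × 13/100 ≈ 1060.
Year 2008: gap = -2.6 × (6.81 - 4.25) = -6.656%, loss ≈ 8150 × 6.656/100 ≈ 542.
Year 2009: gap = -2.6 × (7.23 - 4.25) = -7.748%, loss ≈ 8150 × 7.748/100 ≈ 631.
Total lost output = 778 + 1060 + 542 + 631 = 3011 billion.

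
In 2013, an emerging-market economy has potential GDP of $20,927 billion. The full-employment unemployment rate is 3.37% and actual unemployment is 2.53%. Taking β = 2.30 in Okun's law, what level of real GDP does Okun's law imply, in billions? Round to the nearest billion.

$21,331 billion

Unemployment gap = 2.53 - 3.37 = -0.84 points, so the output gap is -2.3 × (-0.84) = 1.932%.
Actual GDP = 20927 × (1 + 1.932/100) = 20927 × 1.01932 ≈ 21331 billion.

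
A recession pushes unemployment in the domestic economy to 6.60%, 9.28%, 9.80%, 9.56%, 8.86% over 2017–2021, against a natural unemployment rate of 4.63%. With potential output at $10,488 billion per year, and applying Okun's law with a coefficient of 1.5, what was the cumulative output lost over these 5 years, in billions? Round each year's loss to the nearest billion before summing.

Year 2017: gap = -1.5 × (6.6 - 4.63) = -2.955%, loss ≈ 10488 × 2.955/100 ≈ 310.
Year 2018: gap = -1.5 × (9.28 - 4.63) = -6.975%, loss ≈ 10488 × 6.975/100 ≈ 732.
Year 2019: gap = -1.5 × (9.8 - 4.63) = -7.755%, loss ≈ 10488 × 7.755/100 ≈ 813.
Year 2020: gap = -1.5 × (9.56 - 4.63) = -7.395%, loss ≈ 10488 × 7.395/100 ≈ 776.
Year 2021: gap = -1.5 × (8.86 - 4.63) = -6.345%, loss ≈ 10488 × 6.345/100 ≈ 665.
Total lost output = 310 + 732 + 813 + 776 + 665 = 3296 billion.

$3,296 billion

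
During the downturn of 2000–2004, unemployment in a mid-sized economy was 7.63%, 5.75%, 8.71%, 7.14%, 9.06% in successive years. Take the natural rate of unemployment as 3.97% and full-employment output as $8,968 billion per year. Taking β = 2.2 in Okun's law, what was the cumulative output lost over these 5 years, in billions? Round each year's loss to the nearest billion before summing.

Year 2000: gap = -2.2 × (7.63 - 3.97) = -8.052%, loss ≈ 8968 × 8.052/100 ≈ 722.
Year 2001: gap = -2.2 × (5.75 - 3.97) = -3.916%, loss ≈ 8968 × 3.916/100 ≈ 351.
Year 2002: gap = -2.2 × (8.71 - 3.97) = -10.428%, loss ≈ 8968 × 10.428/100 ≈ 935.
Year 2003: gap = -2.2 × (7.14 - 3.97) = -6.974%, loss ≈ 8968 × 6.974/100 ≈ 625.
Year 2004: gap = -2.2 × (9.06 - 3.97) = -11.198%, loss ≈ 8968 × 11.198/100 ≈ 1004.
Total lost output = 722 + 351 + 935 + 625 + 1004 = 3637 billion.

$3,637 billion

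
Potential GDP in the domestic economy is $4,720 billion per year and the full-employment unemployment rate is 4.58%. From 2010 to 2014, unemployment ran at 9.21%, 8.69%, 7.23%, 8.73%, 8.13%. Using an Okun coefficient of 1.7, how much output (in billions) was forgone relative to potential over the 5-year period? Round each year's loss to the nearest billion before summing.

$1,533 billion

Year 2010: gap = -1.7 × (9.21 - 4.58) = -7.871%, loss ≈ 4720 × 7.871/100 ≈ 372.
Year 2011: gap = -1.7 × (8.69 - 4.58) = -6.987%, loss ≈ 4720 × 6.987/100 ≈ 330.
Year 2012: gap = -1.7 × (7.23 - 4.58) = -4.505%, loss ≈ 4720 × 4.505/100 ≈ 213.
Year 2013: gap = -1.7 × (8.73 - 4.58) = -7.055%, loss ≈ 4720 × 7.055/100 ≈ 333.
Year 2014: gap = -1.7 × (8.13 - 4.58) = -6.035%, loss ≈ 4720 × 6.035/100 ≈ 285.
Total lost output = 372 + 330 + 213 + 333 + 285 = 1533 billion.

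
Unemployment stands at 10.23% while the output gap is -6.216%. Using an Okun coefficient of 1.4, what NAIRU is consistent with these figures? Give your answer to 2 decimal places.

5.79%

From Okun's law, u - u* = -(output gap)/β = -(-6.216)/1.4 = 4.44 points.
So u* = 10.23 - 4.44 = 5.79%.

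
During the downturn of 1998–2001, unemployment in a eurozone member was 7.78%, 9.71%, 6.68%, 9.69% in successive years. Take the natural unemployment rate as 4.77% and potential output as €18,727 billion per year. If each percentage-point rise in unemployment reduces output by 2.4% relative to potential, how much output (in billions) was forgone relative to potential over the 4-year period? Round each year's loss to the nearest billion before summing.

€6,642 billion

Year 1998: gap = -2.4 × (7.78 - 4.77) = -7.224%, loss ≈ 18727 × 7.224/100 ≈ 1353.
Year 1999: gap = -2.4 × (9.71 - 4.77) = -11.856%, loss ≈ 18727 × 11.856/100 ≈ 2220.
Year 2000: gap = -2.4 × (6.68 - 4.77) = -4.584%, loss ≈ 18727 × 4.584/100 ≈ 858.
Year 2001: gap = -2.4 × (9.69 - 4.77) = -11.808%, loss ≈ 18727 × 11.808/100 ≈ 2211.
Total lost output = 1353 + 2220 + 858 + 2211 = 6642 billion.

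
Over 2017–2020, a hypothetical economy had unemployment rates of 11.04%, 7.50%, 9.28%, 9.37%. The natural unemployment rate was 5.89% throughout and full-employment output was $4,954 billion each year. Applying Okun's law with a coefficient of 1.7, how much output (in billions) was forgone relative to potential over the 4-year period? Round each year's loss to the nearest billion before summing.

Year 2017: gap = -1.7 × (11.04 - 5.89) = -8.755%, loss ≈ 4954 × 8.755/100 ≈ 434.
Year 2018: gap = -1.7 × (7.5 - 5.89) = -2.737%, loss ≈ 4954 × 2.737/100 ≈ 136.
Year 2019: gap = -1.7 × (9.28 - 5.89) = -5.763%, loss ≈ 4954 × 5.763/100 ≈ 285.
Year 2020: gap = -1.7 × (9.37 - 5.89) = -5.916%, loss ≈ 4954 × 5.916/100 ≈ 293.
Total lost output = 434 + 136 + 285 + 293 = 1148 billion.

$1,148 billion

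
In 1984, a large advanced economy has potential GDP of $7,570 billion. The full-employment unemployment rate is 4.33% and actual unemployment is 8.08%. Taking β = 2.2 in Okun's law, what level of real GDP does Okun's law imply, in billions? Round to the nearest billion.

$6,945 billion

Unemployment gap = 8.08 - 4.33 = 3.75 points, so the output gap is -2.2 × 3.75 = -8.25%.
Actual GDP = 7570 × (1 - 8.25/100) = 7570 × 0.9175 ≈ 6945 billion.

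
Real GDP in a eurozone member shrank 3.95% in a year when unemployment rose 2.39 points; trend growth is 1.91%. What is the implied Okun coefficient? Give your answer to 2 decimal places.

Growth form: g_Y = g_Y* - β × Δu, so β = (g_Y* - g_Y)/Δu.
β = (1.91 + 3.95)/2.39 = 5.86/2.39 = 2.45.

β ≈ 2.45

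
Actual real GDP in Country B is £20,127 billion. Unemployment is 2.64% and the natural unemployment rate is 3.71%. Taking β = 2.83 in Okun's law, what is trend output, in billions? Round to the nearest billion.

£19,535 billion

Unemployment gap = 2.64 - 3.71 = -1.07 points, so output gap = -2.83 × (-1.07) = 3.0281%.
Since Y = Y* × (1 + gap/100), Y* = 20127/1.030281 ≈ 19535 billion.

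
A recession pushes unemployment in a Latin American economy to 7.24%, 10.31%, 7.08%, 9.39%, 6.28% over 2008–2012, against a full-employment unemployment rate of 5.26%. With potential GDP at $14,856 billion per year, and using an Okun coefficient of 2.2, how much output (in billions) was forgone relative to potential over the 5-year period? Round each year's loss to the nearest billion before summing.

Year 2008: gap = -2.2 × (7.24 - 5.26) = -4.356%, loss ≈ 14856 × 4.356/100 ≈ 647.
Year 2009: gap = -2.2 × (10.31 - 5.26) = -11.11%, loss ≈ 14856 × 11.11/100 ≈ 1651.
Year 2010: gap = -2.2 × (7.08 - 5.26) = -4.004%, loss ≈ 14856 × 4.004/100 ≈ 595.
Year 2011: gap = -2.2 × (9.39 - 5.26) = -9.086%, loss ≈ 14856 × 9.086/100 ≈ 1350.
Year 2012: gap = -2.2 × (6.28 - 5.26) = -2.244%, loss ≈ 14856 × 2.244/100 ≈ 333.
Total lost output = 647 + 1651 + 595 + 1350 + 333 = 4576 billion.

$4,576 billion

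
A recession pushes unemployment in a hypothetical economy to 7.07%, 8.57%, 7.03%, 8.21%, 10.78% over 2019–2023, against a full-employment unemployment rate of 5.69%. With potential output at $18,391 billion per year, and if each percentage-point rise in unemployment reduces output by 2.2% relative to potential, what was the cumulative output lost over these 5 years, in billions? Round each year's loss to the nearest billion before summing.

$5,344 billion

Year 2019: gap = -2.2 × (7.07 - 5.69) = -3.036%, loss ≈ 18391 × 3.036/100 ≈ 558.
Year 2020: gap = -2.2 × (8.57 - 5.69) = -6.336%, loss ≈ 18391 × 6.336/100 ≈ 1165.
Year 2021: gap = -2.2 × (7.03 - 5.69) = -2.948%, loss ≈ 18391 × 2.948/100 ≈ 542.
Year 2022: gap = -2.2 × (8.21 - 5.69) = -5.544%, loss ≈ 18391 × 5.544/100 ≈ 1020.
Year 2023: gap = -2.2 × (10.78 - 5.69) = -11.198%, loss ≈ 18391 × 11.198/100 ≈ 2059.
Total lost output = 558 + 1165 + 542 + 1020 + 2059 = 5344 billion.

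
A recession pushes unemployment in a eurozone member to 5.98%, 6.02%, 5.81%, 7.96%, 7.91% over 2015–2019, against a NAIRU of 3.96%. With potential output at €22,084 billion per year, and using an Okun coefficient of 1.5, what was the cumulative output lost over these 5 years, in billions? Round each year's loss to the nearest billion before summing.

€4,597 billion

Year 2015: gap = -1.5 × (5.98 - 3.96) = -3.03%, loss ≈ 22084 × 3.03/100 ≈ 669.
Year 2016: gap = -1.5 × (6.02 - 3.96) = -3.09%, loss ≈ 22084 × 3.09/100 ≈ 682.
Year 2017: gap = -1.5 × (5.81 - 3.96) = -2.775%, loss ≈ 22084 × 2.775/100 ≈ 613.
Year 2018: gap = -1.5 × (7.96 - 3.96) = -6%, loss ≈ 22084 × 6/100 ≈ 1325.
Year 2019: gap = -1.5 × (7.91 - 3.96) = -5.925%, loss ≈ 22084 × 5.925/100 ≈ 1308.
Total lost output = 669 + 682 + 613 + 1325 + 1308 = 4597 billion.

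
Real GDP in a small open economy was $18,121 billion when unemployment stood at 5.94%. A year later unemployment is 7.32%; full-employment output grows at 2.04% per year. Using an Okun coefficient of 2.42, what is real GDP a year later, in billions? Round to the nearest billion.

$17,885 billion

Δu = 7.32 - 5.94 = 1.38 points.
Okun's law (growth form): g_Y = g_Y* - β × Δu = 2.04 - 2.42 × (1.38) = 2.04 - 3.3396 = -1.2996%.
Real GDP in the next year = 18121 × (1 - 1.2996/100) = 18121 × 0.987004 ≈ 17885 billion.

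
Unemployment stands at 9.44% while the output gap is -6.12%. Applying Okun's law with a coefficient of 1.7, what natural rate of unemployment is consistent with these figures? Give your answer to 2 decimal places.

5.84%

From Okun's law, u - u* = -(output gap)/β = -(-6.12)/1.7 = 3.6 points.
So u* = 9.44 - 3.6 = 5.84%.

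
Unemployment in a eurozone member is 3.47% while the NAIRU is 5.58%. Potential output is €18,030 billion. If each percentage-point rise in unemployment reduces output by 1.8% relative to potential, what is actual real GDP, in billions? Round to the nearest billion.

Unemployment gap = 3.47 - 5.58 = -2.11 points, so the output gap is -1.8 × (-2.11) = 3.798%.
Actual GDP = 18030 × (1 + 3.798/100) = 18030 × 1.03798 ≈ 18715 billion.

€18,715 billion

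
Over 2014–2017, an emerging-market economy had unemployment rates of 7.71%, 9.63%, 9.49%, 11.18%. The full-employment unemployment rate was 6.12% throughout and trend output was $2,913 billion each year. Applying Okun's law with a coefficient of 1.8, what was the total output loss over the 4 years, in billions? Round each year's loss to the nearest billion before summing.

$709 billion

Year 2014: gap = -1.8 × (7.71 - 6.12) = -2.862%, loss ≈ 2913 × 2.862/100 ≈ 83.
Year 2015: gap = -1.8 × (9.63 - 6.12) = -6.318%, loss ≈ 2913 × 6.318/100 ≈ 184.
Year 2016: gap = -1.8 × (9.49 - 6.12) = -6.066%, loss ≈ 2913 × 6.066/100 ≈ 177.
Year 2017: gap = -1.8 × (11.18 - 6.12) = -9.108%, loss ≈ 2913 × 9.108/100 ≈ 265.
Total lost output = 83 + 184 + 177 + 265 = 709 billion.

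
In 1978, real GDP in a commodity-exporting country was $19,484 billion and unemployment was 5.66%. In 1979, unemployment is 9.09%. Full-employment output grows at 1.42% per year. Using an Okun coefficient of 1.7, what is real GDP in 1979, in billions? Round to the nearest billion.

Δu = 9.09 - 5.66 = 3.43 points.
Okun's law (growth form): g_Y = g_Y* - β × Δu = 1.42 - 1.7 × (3.43) = 1.42 - 5.831 = -4.411%.
Real GDP in the next year = 19484 × (1 - 4.411/100) = 19484 × 0.95589 ≈ 18625 billion.

$18,625 billion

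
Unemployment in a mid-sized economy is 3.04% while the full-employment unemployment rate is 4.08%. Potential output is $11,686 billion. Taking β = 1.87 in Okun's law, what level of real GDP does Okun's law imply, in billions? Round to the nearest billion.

$11,913 billion

Unemployment gap = 3.04 - 4.08 = -1.04 points, so the output gap is -1.87 × (-1.04) = 1.9448%.
Actual GDP = 11686 × (1 + 1.9448/100) = 11686 × 1.019448 ≈ 11913 billion.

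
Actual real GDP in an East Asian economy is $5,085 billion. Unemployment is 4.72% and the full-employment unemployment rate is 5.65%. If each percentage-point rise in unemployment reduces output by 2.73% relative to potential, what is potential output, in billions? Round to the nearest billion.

Unemployment gap = 4.72 - 5.65 = -0.93 points, so output gap = -2.73 × (-0.93) = 2.5389%.
Since Y = Y* × (1 + gap/100), Y* = 5085/1.025389 ≈ 4959 billion.

$4,959 billion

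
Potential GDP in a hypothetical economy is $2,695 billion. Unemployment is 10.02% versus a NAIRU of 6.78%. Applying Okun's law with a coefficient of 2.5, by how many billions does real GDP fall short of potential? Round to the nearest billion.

$218 billion

Output gap = -2.5 × (10.02 - 6.78) = -2.5 × 3.24 = -8.1%.
Actual GDP ≈ 2695 × 0.919 ≈ 2477 billion, so the shortfall is 2695 - 2477 = 218 billion.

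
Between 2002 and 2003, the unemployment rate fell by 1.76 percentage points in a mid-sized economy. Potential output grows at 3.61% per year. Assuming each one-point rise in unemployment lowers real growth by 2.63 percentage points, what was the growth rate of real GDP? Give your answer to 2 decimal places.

8.24%

Growth-rate Okun's law: g_Y = g_Y* - β × Δu.
g_Y = 3.61 - 2.63 × (-1.76) = 3.61 + 4.6288 = 8.2388%, i.e. 8.24% to 2 d.p.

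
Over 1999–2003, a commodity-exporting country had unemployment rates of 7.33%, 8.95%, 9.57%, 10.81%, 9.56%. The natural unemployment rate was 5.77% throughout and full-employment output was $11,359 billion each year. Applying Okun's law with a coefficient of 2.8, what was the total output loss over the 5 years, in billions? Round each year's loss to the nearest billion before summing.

$5,524 billion

Year 1999: gap = -2.8 × (7.33 - 5.77) = -4.368%, loss ≈ 11359 × 4.368/100 ≈ 496.
Year 2000: gap = -2.8 × (8.95 - 5.77) = -8.904%, loss ≈ 11359 × 8.904/100 ≈ 1011.
Year 2001: gap = -2.8 × (9.57 - 5.77) = -10.64%, loss ≈ 11359 × 10.64/100 ≈ 1209.
Year 2002: gap = -2.8 × (10.81 - 5.77) = -14.112%, loss ≈ 11359 × 14.112/100 ≈ 1603.
Year 2003: gap = -2.8 × (9.56 - 5.77) = -10.612%, loss ≈ 11359 × 10.612/100 ≈ 1205.
Total lost output = 496 + 1011 + 1209 + 1603 + 1205 = 5524 billion.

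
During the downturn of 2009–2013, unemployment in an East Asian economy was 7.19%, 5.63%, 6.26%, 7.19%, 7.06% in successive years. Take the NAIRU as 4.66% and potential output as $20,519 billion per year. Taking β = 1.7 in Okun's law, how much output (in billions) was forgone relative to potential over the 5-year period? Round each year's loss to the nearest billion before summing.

$3,499 billion

Year 2009: gap = -1.7 × (7.19 - 4.66) = -4.301%, loss ≈ 20519 × 4.301/100 ≈ 883.
Year 2010: gap = -1.7 × (5.63 - 4.66) = -1.649%, loss ≈ 20519 × 1.649/100 ≈ 338.
Year 2011: gap = -1.7 × (6.26 - 4.66) = -2.72%, loss ≈ 20519 × 2.72/100 ≈ 558.
Year 2012: gap = -1.7 × (7.19 - 4.66) = -4.301%, loss ≈ 20519 × 4.301/100 ≈ 883.
Year 2013: gap = -1.7 × (7.06 - 4.66) = -4.08%, loss ≈ 20519 × 4.08/100 ≈ 837.
Total lost output = 883 + 338 + 558 + 883 + 837 = 3499 billion.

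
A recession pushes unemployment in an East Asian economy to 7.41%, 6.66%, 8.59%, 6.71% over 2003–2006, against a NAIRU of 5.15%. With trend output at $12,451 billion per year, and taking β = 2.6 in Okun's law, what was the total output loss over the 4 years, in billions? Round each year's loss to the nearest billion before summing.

Year 2003: gap = -2.6 × (7.41 - 5.15) = -5.876%, loss ≈ 12451 × 5.876/100 ≈ 732.
Year 2004: gap = -2.6 × (6.66 - 5.15) = -3.926%, loss ≈ 12451 × 3.926/100 ≈ 489.
Year 2005: gap = -2.6 × (8.59 - 5.15) = -8.944%, loss ≈ 12451 × 8.944/100 ≈ 1114.
Year 2006: gap = -2.6 × (6.71 - 5.15) = -4.056%, loss ≈ 12451 × 4.056/100 ≈ 505.
Total lost output = 732 + 489 + 1114 + 505 = 2840 billion.

$2,840 billion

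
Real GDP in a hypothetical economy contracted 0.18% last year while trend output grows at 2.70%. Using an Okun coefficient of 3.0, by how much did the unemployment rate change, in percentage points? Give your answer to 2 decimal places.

0.96 percentage points

Growth-rate Okun's law: g_Y = g_Y* - β × Δu, so Δu = (g_Y* - g_Y)/β.
Δu = (2.7 + 0.18)/3.0 = 2.88/3.0 = 0.96 percentage points.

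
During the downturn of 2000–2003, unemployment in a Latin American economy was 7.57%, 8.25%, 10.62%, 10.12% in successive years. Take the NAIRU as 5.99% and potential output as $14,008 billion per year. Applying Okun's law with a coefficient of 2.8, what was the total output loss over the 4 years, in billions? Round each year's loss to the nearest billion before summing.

Year 2000: gap = -2.8 × (7.57 - 5.99) = -4.424%, loss ≈ 14008 × 4.424/100 ≈ 620.
Year 2001: gap = -2.8 × (8.25 - 5.99) = -6.328%, loss ≈ 14008 × 6.328/100 ≈ 886.
Year 2002: gap = -2.8 × (10.62 - 5.99) = -12.964%, loss ≈ 14008 × 12.964/100 ≈ 1816.
Year 2003: gap = -2.8 × (10.12 - 5.99) = -11.564%, loss ≈ 14008 × 11.564/100 ≈ 1620.
Total lost output = 620 + 886 + 1816 + 1620 = 4942 billion.

$4,942 billion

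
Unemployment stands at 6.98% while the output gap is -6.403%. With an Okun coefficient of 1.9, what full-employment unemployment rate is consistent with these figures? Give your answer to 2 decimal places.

3.61%

From Okun's law, u - u* = -(output gap)/β = -(-6.403)/1.9 = 3.37 points.
So u* = 6.98 - 3.37 = 3.61%.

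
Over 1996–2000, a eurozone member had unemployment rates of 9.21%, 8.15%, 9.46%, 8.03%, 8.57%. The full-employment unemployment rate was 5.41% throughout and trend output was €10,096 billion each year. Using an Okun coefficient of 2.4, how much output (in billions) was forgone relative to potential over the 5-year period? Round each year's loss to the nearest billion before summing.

€3,967 billion

Year 1996: gap = -2.4 × (9.21 - 5.41) = -9.12%, loss ≈ 10096 × 9.12/100 ≈ 921.
Year 1997: gap = -2.4 × (8.15 - 5.41) = -6.576%, loss ≈ 10096 × 6.576/100 ≈ 664.
Year 1998: gap = -2.4 × (9.46 - 5.41) = -9.72%, loss ≈ 10096 × 9.72/100 ≈ 981.
Year 1999: gap = -2.4 × (8.03 - 5.41) = -6.288%, loss ≈ 10096 × 6.288/100 ≈ 635.
Year 2000: gap = -2.4 × (8.57 - 5.41) = -7.584%, loss ≈ 10096 × 7.584/100 ≈ 766.
Total lost output = 921 + 664 + 981 + 635 + 766 = 3967 billion.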